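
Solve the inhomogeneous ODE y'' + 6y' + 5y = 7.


Characteristic roots of r² + 6r + 5 = 0 are -5, -1.
y_h = C₁e^(-5x) + C₂e^(-x).
Constant forcing; try y_p = A. Then 5A = 7 ⇒ A = 7/5.
General solution: y = C₁e^(-5x) + C₂e^(-x) + 7/5.


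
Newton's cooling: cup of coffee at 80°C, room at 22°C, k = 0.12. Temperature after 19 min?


Newton's law: dT/dt = -k(T - T_a) has solution T(t) = T_a + (T₀ - T_a)e^(-kt).
Plug in T_a = 22, T₀ = 80, k = 0.12, t = 19: T(19) = 22 + (58)e^(-2.28) ≈ 27.9°C.


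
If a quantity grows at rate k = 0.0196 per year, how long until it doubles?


Exponential growth: P(t) = P₀ e^(0.0196t). Set P(t)/P₀ = 2: e^(0.0196t) = 2.
Solve: t = ln(2)/0.0196 ≈ 35.36 years.


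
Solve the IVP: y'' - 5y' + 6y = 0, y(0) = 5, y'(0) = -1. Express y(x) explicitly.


Characteristic roots of r² - 5r + 6 = 0 are 2, 3.
General solution y = c₁ e^(2x) + c₂ e^(3x).
Apply y(0) = 5: c₁ + c₂ = 5. Apply y'(0) = -1: 2 c₁ + 3 c₂ = -1.
Solve: c₁ = 16, c₂ = -11.
Particular solution: y = 16e^(2x) - 11e^(3x).


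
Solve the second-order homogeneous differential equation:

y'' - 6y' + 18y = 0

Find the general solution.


Characteristic equation: r² - 6r + 18 = 0.
Discriminant is negative; roots r = 3 ± 3i (complex conjugate pair).
General solution uses e^(α x)(C₁ cos(β x) + C₂ sin(β x)): y = e^(3x)(C₁cos(3x) + C₂sin(3x)).


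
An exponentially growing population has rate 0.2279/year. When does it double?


Exponential growth: P(t) = P₀ e^(0.2279t). Set P(t)/P₀ = 2: e^(0.2279t) = 2.
Solve: t = ln(2)/0.2279 ≈ 3.04 years.


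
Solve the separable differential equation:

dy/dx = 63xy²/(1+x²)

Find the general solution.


Separate: dy/y² = 63x/(1+x²) dx.
Integrate LHS: ∫ dy/y² = -1/y.
Integrate RHS via u = 1+x²: (63/2)ln(1+x²) + C.
Result: -1/y = (63/2)ln(1+x²) + C.


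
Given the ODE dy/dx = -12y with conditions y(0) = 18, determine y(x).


General solution of y' = -12y is y = Ce^(-12x).
Apply y(0) = 18: C = 18.
Particular solution: y = 18e^(-12x).


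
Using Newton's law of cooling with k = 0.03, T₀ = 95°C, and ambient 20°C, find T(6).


Newton's law: dT/dt = -k(T - T_a) has solution T(t) = T_a + (T₀ - T_a)e^(-kt).
Plug in T_a = 20, T₀ = 95, k = 0.03, t = 6: T(6) = 20 + (75)e^(-0.18) ≈ 82.6°C.


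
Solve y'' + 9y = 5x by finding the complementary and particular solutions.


Homogeneous: r² + 9 = 0 ⇒ r = ±3i, y_h = C₁cos(3x) + C₂sin(3x).
Polynomial forcing; try y_p = Ax + B. Then y_p'' + 9 y_p = 9(Ax + B) = 5x, so B = 0 and A = 5/9.
General solution: y = C₁cos(3x) + C₂sin(3x) + (5/9)x.


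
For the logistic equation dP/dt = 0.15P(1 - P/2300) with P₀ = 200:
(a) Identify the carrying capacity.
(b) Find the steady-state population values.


Logistic ODE dP/dt = 0.15P(1 - P/2300) has equilibria where dP/dt = 0, i.e. P = 0 or P = 2300.
The coefficient (1 - P/K) = 0 when P = K, identifying K = 2300 as the carrying capacity.
(a) K = 2300; (b) equilibria P = 0 and P = 2300.


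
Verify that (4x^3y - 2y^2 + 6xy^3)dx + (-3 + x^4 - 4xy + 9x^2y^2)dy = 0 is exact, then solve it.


Check exactness: ∂M/∂y = 4x^3 - 4y + 18xy^2 and ∂N/∂x = 4x^3 - 4y + 18xy^2; equal, so the equation is exact.
Integrate M with respect to x (treating y as constant): ∫M dx = x^4y - 2xy^2 + 3x^2y^3 + h(y).
Differentiate w.r.t. y and set equal to N: the x-dependent terms already match, leaving h'(y) = -3. Integrate: h(y) = -3y.
So F(x,y) = -3y + x^4y - 2xy^2 + 3x^2y^3.
General solution: -3y + x^4y - 2xy^2 + 3x^2y^3 = C.


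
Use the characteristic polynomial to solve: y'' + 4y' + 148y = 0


Characteristic equation: r² + 4r + 148 = 0.
Discriminant is negative; roots r = -2 ± 12i (complex conjugate pair).
General solution uses e^(α x)(C₁ cos(β x) + C₂ sin(β x)): y = e^(-2x)(C₁cos(12x) + C₂sin(12x)).


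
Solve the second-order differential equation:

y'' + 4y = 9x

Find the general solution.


Homogeneous: r² + 4 = 0 ⇒ r = ±2i, y_h = C₁cos(2x) + C₂sin(2x).
Polynomial forcing; try y_p = Ax + B. Then y_p'' + 4 y_p = 4(Ax + B) = 9x, so B = 0 and A = 9/4.
General solution: y = C₁cos(2x) + C₂sin(2x) + (9/4)x.


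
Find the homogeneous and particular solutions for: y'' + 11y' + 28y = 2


Characteristic roots of r² + 11r + 28 = 0 are -4, -7.
y_h = C₁e^(-4x) + C₂e^(-7x).
Constant forcing; try y_p = A. Then 28A = 2 ⇒ A = 1/14.
General solution: y = C₁e^(-4x) + C₂e^(-7x) + 1/14.


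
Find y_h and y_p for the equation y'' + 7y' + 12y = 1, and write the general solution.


Characteristic roots of r² + 7r + 12 = 0 are -4, -3.
y_h = C₁e^(-4x) + C₂e^(-3x).
Constant forcing; try y_p = A. Then 12A = 1 ⇒ A = 1/12.
General solution: y = C₁e^(-4x) + C₂e^(-3x) + 1/12.


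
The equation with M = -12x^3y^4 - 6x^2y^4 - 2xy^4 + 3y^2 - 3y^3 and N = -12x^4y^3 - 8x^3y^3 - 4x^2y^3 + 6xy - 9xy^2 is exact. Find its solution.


Check exactness: ∂M/∂y = -48x^3y^3 - 24x^2y^3 - 8xy^3 + 6y - 9y^2 and ∂N/∂x = -48x^3y^3 - 24x^2y^3 - 8xy^3 + 6y - 9y^2; equal, so the equation is exact.
Integrate M with respect to x (treating y as constant): ∫M dx = -3x^4y^4 - 2x^3y^4 - x^2y^4 + 3xy^2 - 3xy^3 + h(y).
Differentiate w.r.t. y and set equal to N: all terms match, so h'(y) = 0 and h is a constant absorbed into C.
General solution: -3x^4y^4 - 2x^3y^4 - x^2y^4 + 3xy^2 - 3xy^3 = C.


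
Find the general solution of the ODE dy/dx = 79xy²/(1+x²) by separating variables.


Separate: dy/y² = 79x/(1+x²) dx.
Integrate LHS: ∫ dy/y² = -1/y.
Integrate RHS via u = 1+x²: (79/2)ln(1+x²) + C.
Result: -1/y = (79/2)ln(1+x²) + C.


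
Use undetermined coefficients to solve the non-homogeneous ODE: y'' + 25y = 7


Homogeneous part: r² + 25 = 0 ⇒ r = ±5i, so y_h = C₁cos(5x) + C₂sin(5x).
Try constant y_p = A; plug in: 25A = 7 ⇒ A = 7/25.
General solution: y = C₁cos(5x) + C₂sin(5x) + 7/25.


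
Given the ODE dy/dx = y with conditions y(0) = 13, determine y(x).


General solution of y' = y is y = Ce^(x).
Apply y(0) = 13: C = 13.
Particular solution: y = 13e^(x).


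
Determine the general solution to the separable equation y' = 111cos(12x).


g(y) = 1, so integrate directly: y = ∫ 111cos(12x) dx = (37/4)sin(12x) + C.


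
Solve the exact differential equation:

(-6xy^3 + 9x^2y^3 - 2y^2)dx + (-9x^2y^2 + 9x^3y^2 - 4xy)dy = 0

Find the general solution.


Check exactness: ∂M/∂y = -18xy^2 + 27x^2y^2 - 4y and ∂N/∂x = -18xy^2 + 27x^2y^2 - 4y; equal, so the equation is exact.
Integrate M with respect to x (treating y as constant): ∫M dx = -3x^2y^3 + 3x^3y^3 - 2xy^2 + h(y).
Differentiate w.r.t. y and set equal to N: all terms match, so h'(y) = 0 and h is a constant absorbed into C.
General solution: -3x^2y^3 + 3x^3y^3 - 2xy^2 = C.


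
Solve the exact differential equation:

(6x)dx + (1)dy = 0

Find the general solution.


Check exactness: ∂M/∂y = 0 and ∂N/∂x = 0; equal, so the equation is exact.
Integrate M with respect to x (treating y as constant): ∫M dx = 3x^2 + h(y).
Differentiate w.r.t. y and set equal to N: the x-dependent terms already match, leaving h'(y) = 1. Integrate: h(y) = y.
So F(x,y) = y + 3x^2.
General solution: y + 3x^2 = C.


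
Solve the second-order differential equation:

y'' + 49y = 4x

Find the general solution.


Homogeneous: r² + 49 = 0 ⇒ r = ±7i, y_h = C₁cos(7x) + C₂sin(7x).
Polynomial forcing; try y_p = Ax + B. Then y_p'' + 49 y_p = 49(Ax + B) = 4x, so B = 0 and A = 4/49.
General solution: y = C₁cos(7x) + C₂sin(7x) + (4/49)x.


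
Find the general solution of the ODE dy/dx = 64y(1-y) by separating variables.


Separate: dy/[y(1-y)] = 64 dx.
Partial fractions: 1/[y(1-y)] = 1/y + 1/(1-y).
Integrate: ln|y/(1-y)| = 64x + C₀.
Solve for y: y = 1/(1 + Ce^(-64x)).


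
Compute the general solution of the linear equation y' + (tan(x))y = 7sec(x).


P(x) = tan(x) ⇒ μ = e^(∫tan(x)dx) = sec(x).
(sec(x) y)' = 7sec²(x) ⇒ sec(x) y = 7tan(x) + C.
Multiply by cos(x): y = 7sin(x) + C·cos(x).


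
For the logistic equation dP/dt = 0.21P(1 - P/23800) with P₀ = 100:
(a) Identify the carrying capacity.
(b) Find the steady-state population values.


Logistic ODE dP/dt = 0.21P(1 - P/23800) has equilibria where dP/dt = 0, i.e. P = 0 or P = 23800.
The coefficient (1 - P/K) = 0 when P = K, identifying K = 23800 as the carrying capacity.
(a) K = 23800; (b) equilibria P = 0 and P = 23800.


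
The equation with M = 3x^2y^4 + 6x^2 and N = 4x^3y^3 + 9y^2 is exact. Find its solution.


Check exactness: ∂M/∂y = 12x^2y^3 and ∂N/∂x = 12x^2y^3; equal, so the equation is exact.
Integrate M with respect to x (treating y as constant): ∫M dx = x^3y^4 + 2x^3 + h(y).
Differentiate w.r.t. y and set equal to N: the x-dependent terms already match, leaving h'(y) = 9y^2. Integrate: h(y) = 3y^3.
So F(x,y) = x^3y^4 + 3y^3 + 2x^3.
General solution: x^3y^4 + 3y^3 + 2x^3 = C.


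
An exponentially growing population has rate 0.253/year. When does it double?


Exponential growth: P(t) = P₀ e^(0.253t). Set P(t)/P₀ = 2: e^(0.253t) = 2.
Solve: t = ln(2)/0.253 ≈ 2.74 years.


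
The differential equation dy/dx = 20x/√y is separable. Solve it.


Separate: √y dy = 20x dx.
Integrate: (2/3)y^(3/2) = 10x² + C.


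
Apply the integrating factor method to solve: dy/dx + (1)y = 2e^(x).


P(x) = 1 ⇒ μ = e^(x).
(μ y)' = 2e^(2x) ⇒ μ y = (2/2)e^(2x) + C.
Divide by μ: y = e^(x) + Ce^(-x).


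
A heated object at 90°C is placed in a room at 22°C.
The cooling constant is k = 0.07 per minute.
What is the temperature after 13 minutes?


Newton's law: dT/dt = -k(T - T_a) has solution T(t) = T_a + (T₀ - T_a)e^(-kt).
Plug in T_a = 22, T₀ = 90, k = 0.07, t = 13: T(13) = 22 + (68)e^(-0.91) ≈ 49.4°C.


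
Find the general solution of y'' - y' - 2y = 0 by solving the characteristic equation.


Characteristic equation: r² - r - 2 = 0.
Factor: (r - 2)(r + 1) = 0 ⇒ r = 2, -1 (distinct real).
General solution: y = C₁e^(2x) + C₂e^(-x).


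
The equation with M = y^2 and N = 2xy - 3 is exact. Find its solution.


Check exactness: ∂M/∂y = 2y and ∂N/∂x = 2y; equal, so the equation is exact.
Integrate M with respect to x (treating y as constant): ∫M dx = xy^2 + h(y).
Differentiate w.r.t. y and set equal to N: the x-dependent terms already match, leaving h'(y) = -3. Integrate: h(y) = -3y.
So F(x,y) = xy^2 - 3y.
General solution: xy^2 - 3y = C.


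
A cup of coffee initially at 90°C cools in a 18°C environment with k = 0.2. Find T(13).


Newton's law: dT/dt = -k(T - T_a) has solution T(t) = T_a + (T₀ - T_a)e^(-kt).
Plug in T_a = 18, T₀ = 90, k = 0.2, t = 13: T(13) = 18 + (72)e^(-2.60) ≈ 23.3°C.


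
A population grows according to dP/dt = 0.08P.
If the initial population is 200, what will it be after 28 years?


The ODE dP/dt = 0.08P has solution P(t) = P(0)e^(0.08t).
Substitute P(0) = 200 and t = 28: P(28) = 200 e^(2.24) ≈ 1879.


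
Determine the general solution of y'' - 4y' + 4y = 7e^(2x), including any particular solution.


Characteristic polynomial (r - 2)² = 0; repeated root r = 2.
y_h = (C₁ + C₂x)e^(2x). Forcing matches the repeated root (resonance), so try y_p = Ax² e^(2x).
Substitute and solve for A: 2A = 7, so A = 7/2.
General solution: y = (C₁ + C₂x + (7/2)x²)e^(2x).


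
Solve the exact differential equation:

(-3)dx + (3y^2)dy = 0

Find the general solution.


Check exactness: ∂M/∂y = 0 and ∂N/∂x = 0; equal, so the equation is exact.
Integrate M with respect to x (treating y as constant): ∫M dx = -3x + h(y).
Differentiate w.r.t. y and set equal to N: the x-dependent terms already match, leaving h'(y) = 3y^2. Integrate: h(y) = y^3.
So F(x,y) = -3x + y^3.
General solution: -3x + y^3 = C.


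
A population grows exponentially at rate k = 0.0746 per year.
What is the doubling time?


Exponential growth: P(t) = P₀ e^(0.0746t). Set P(t)/P₀ = 2: e^(0.0746t) = 2.
Solve: t = ln(2)/0.0746 ≈ 9.29 years.


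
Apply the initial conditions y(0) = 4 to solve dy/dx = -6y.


General solution of y' = -6y is y = Ce^(-6x).
Apply y(0) = 4: C = 4.
Particular solution: y = 4e^(-6x).


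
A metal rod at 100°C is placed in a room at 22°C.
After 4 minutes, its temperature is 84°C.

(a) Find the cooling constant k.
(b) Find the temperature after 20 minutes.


Newton's law: T(t) = T_a + (T₀ - T_a)e^(-kt).
(a) Use T(4) = 84: (84 - 22)/(100 - 22) = e^(-k·4), so k = -ln(0.795)/4 ≈ 0.0574.
(b) Apply k to t = 20: T(20) = 22 + (78)e^(-1.148) ≈ 46.8°C.


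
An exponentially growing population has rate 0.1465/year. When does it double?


Exponential growth: P(t) = P₀ e^(0.1465t). Set P(t)/P₀ = 2: e^(0.1465t) = 2.
Solve: t = ln(2)/0.1465 ≈ 4.73 years.


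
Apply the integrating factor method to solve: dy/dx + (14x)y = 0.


P(x) = 14x ⇒ μ = e^(7x²).
Q(x) = 0 so μ y is constant: y = Ce^(-7x²).


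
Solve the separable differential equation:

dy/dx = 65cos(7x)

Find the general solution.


g(y) = 1, so integrate directly: y = ∫ 65cos(7x) dx = (65/7)sin(7x) + C.


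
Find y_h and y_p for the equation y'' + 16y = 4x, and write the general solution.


Homogeneous: r² + 16 = 0 ⇒ r = ±4i, y_h = C₁cos(4x) + C₂sin(4x).
Polynomial forcing; try y_p = Ax + B. Then y_p'' + 16 y_p = 16(Ax + B) = 4x, so B = 0 and A = 1/4.
General solution: y = C₁cos(4x) + C₂sin(4x) + (1/4)x.


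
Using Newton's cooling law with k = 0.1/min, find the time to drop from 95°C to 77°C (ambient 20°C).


From T(t) = T_a + (T₀ - T_a)e^(-kt), set T(t) = 77:
(77 - 20) / (95 - 20) = e^(-0.1t), so t = -ln(0.760)/0.1 ≈ 2.7 minutes.


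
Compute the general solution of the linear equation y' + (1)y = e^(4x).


P(x) = 1 ⇒ μ = e^(x).
(μ y)' = e^(5x) ⇒ μ y = e^(5x)/5 + C.
Divide by μ: y = (1/5)e^(4x) + Ce^(-x).


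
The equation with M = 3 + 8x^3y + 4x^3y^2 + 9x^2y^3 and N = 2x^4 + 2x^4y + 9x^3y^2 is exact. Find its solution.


Check exactness: ∂M/∂y = 8x^3 + 8x^3y + 27x^2y^2 and ∂N/∂x = 8x^3 + 8x^3y + 27x^2y^2; equal, so the equation is exact.
Integrate M with respect to x (treating y as constant): ∫M dx = 3x + 2x^4y + x^4y^2 + 3x^3y^3 + h(y).
Differentiate w.r.t. y and set equal to N: all terms match, so h'(y) = 0 and h is a constant absorbed into C.
General solution: 3x + 2x^4y + x^4y^2 + 3x^3y^3 = C.


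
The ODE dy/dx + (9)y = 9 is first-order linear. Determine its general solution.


P(x) = 9, Q(x) = 9; integrating factor μ = e^(9x).
(μ y)' = 9e^(9x) ⇒ μ y = e^(9x) + C.
Divide by μ: y = 1 + Ce^(-9x).


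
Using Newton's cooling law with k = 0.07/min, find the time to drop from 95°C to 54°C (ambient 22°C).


From T(t) = T_a + (T₀ - T_a)e^(-kt), set T(t) = 54:
(54 - 22) / (95 - 22) = e^(-0.07t), so t = -ln(0.438)/0.07 ≈ 11.8 minutes.


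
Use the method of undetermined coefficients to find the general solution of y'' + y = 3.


Homogeneous part: r² + 1 = 0 ⇒ r = ±1i, so y_h = C₁cos(x) + C₂sin(x).
Try constant y_p = A; plug in: 1A = 3 ⇒ A = 3.
General solution: y = C₁cos(x) + C₂sin(x) + 3.


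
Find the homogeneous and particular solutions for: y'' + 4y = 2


Homogeneous part: r² + 4 = 0 ⇒ r = ±2i, so y_h = C₁cos(2x) + C₂sin(2x).
Try constant y_p = A; plug in: 4A = 2 ⇒ A = 1/2.
General solution: y = C₁cos(2x) + C₂sin(2x) + 1/2.


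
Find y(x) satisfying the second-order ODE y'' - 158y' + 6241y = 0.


Characteristic equation: r² - 158r + 6241 = 0, i.e. (r - 79)² = 0.
Repeated root r = 79; include an x factor for the second linearly independent solution.
General solution: y = (C₁ + C₂x)e^(79x).


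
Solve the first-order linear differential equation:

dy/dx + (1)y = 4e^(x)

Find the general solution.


P(x) = 1 ⇒ μ = e^(x).
(μ y)' = 4e^(2x) ⇒ μ y = (4/2)e^(2x) + C.
Divide by μ: y = 2e^(x) + Ce^(-x).


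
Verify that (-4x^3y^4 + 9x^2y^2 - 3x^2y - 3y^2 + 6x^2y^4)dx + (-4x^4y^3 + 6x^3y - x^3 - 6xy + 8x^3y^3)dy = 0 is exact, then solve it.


Check exactness: ∂M/∂y = -16x^3y^3 + 18x^2y - 3x^2 - 6y + 24x^2y^3 and ∂N/∂x = -16x^3y^3 + 18x^2y - 3x^2 - 6y + 24x^2y^3; equal, so the equation is exact.
Integrate M with respect to x (treating y as constant): ∫M dx = -x^4y^4 + 3x^3y^2 - x^3y - 3xy^2 + 2x^3y^4 + h(y).
Differentiate w.r.t. y and set equal to N: all terms match, so h'(y) = 0 and h is a constant absorbed into C.
General solution: -x^4y^4 + 3x^3y^2 - x^3y - 3xy^2 + 2x^3y^4 = C.


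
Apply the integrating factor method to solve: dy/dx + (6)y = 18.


P(x) = 6, Q(x) = 18; integrating factor μ = e^(6x).
(μ y)' = 18e^(6x) ⇒ μ y = 3e^(6x) + C.
Divide by μ: y = 3 + Ce^(-6x).


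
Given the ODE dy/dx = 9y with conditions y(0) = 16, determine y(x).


General solution of y' = 9y is y = Ce^(9x).
Apply y(0) = 16: C = 16.
Particular solution: y = 16e^(9x).


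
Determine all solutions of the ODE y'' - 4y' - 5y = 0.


Characteristic equation: r² - 4r - 5 = 0.
Factor: (r - 5)(r + 1) = 0 ⇒ r = 5, -1 (distinct real).
General solution: y = C₁e^(5x) + C₂e^(-x).


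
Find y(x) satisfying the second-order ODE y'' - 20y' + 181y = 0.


Characteristic equation: r² - 20r + 181 = 0.
Discriminant is negative; roots r = 10 ± 9i (complex conjugate pair).
General solution uses e^(α x)(C₁ cos(β x) + C₂ sin(β x)): y = e^(10x)(C₁cos(9x) + C₂sin(9x)).


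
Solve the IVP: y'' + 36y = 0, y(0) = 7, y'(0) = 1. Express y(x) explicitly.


Characteristic roots of r² + 36 = 0 are ±6i, so y = C₁cos(6x) + C₂sin(6x).
Apply y(0) = 7: C₁ = 7. Differentiate and apply y'(0) = 1: 6·C₂ = 1, so C₂ = 1/6.
Particular solution: y = 7cos(6x) + (1/6)sin(6x).


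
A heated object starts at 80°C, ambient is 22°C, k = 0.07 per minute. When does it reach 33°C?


From T(t) = T_a + (T₀ - T_a)e^(-kt), set T(t) = 33:
(33 - 22) / (80 - 22) = e^(-0.07t), so t = -ln(0.190)/0.07 ≈ 23.8 minutes.


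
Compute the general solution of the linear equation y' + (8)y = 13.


P(x) = 8, Q(x) = 13; integrating factor μ = e^(8x).
(μ y)' = 13e^(8x) ⇒ μ y = (13/8)e^(8x) + C.
Divide by μ: y = 13/8 + Ce^(-8x).


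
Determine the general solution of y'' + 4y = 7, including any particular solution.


Homogeneous part: r² + 4 = 0 ⇒ r = ±2i, so y_h = C₁cos(2x) + C₂sin(2x).
Try constant y_p = A; plug in: 4A = 7 ⇒ A = 7/4.
General solution: y = C₁cos(2x) + C₂sin(2x) + 7/4.


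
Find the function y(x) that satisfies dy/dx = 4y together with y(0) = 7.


General solution of y' = 4y is y = Ce^(4x).
Apply y(0) = 7: C = 7.
Particular solution: y = 7e^(4x).


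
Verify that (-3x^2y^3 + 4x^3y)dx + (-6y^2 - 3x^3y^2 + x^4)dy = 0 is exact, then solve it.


Check exactness: ∂M/∂y = -9x^2y^2 + 4x^3 and ∂N/∂x = -9x^2y^2 + 4x^3; equal, so the equation is exact.
Integrate M with respect to x (treating y as constant): ∫M dx = -x^3y^3 + x^4y + h(y).
Differentiate w.r.t. y and set equal to N: the x-dependent terms already match, leaving h'(y) = -6y^2. Integrate: h(y) = -2y^3.
So F(x,y) = -2y^3 - x^3y^3 + x^4y.
General solution: -2y^3 - x^3y^3 + x^4y = C.


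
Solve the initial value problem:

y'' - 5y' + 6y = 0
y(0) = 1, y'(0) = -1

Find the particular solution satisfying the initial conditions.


Characteristic roots of r² - 5r + 6 = 0 are 2, 3.
General solution y = c₁ e^(2x) + c₂ e^(3x).
Apply y(0) = 1: c₁ + c₂ = 1. Apply y'(0) = -1: 2 c₁ + 3 c₂ = -1.
Solve: c₁ = 4, c₂ = -3.
Particular solution: y = 4e^(2x) - 3e^(3x).


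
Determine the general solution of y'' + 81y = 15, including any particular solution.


Homogeneous part: r² + 81 = 0 ⇒ r = ±9i, so y_h = C₁cos(9x) + C₂sin(9x).
Try constant y_p = A; plug in: 81A = 15 ⇒ A = 5/27.
General solution: y = C₁cos(9x) + C₂sin(9x) + 5/27.


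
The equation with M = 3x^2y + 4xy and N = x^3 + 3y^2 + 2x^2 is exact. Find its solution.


Check exactness: ∂M/∂y = 3x^2 + 4x and ∂N/∂x = 3x^2 + 4x; equal, so the equation is exact.
Integrate M with respect to x (treating y as constant): ∫M dx = x^3y + 2x^2y + h(y).
Differentiate w.r.t. y and set equal to N: the x-dependent terms already match, leaving h'(y) = 3y^2. Integrate: h(y) = y^3.
So F(x,y) = x^3y + y^3 + 2x^2y.
General solution: x^3y + y^3 + 2x^2y = C.


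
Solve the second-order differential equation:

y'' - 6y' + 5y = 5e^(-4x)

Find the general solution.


Characteristic roots of r² - 6r + 5 = 0 are 1, 5.
y_h = C₁e^(x) + C₂e^(5x).
Forcing exponent -4 is not a characteristic root; try y_p = Ae^(-4x).
Substitute: A·(16 + (-6)·-4 + (5)) = A·45 = 5, so A = 1/9.
General solution: y = C₁e^(x) + C₂e^(5x) + (1/9)e^(-4x).


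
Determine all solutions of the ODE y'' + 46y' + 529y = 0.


Characteristic equation: r² + 46r + 529 = 0, i.e. (r + 23)² = 0.
Repeated root r = -23; include an x factor for the second linearly independent solution.
General solution: y = (C₁ + C₂x)e^(-23x).


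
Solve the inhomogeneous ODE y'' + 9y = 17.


Homogeneous part: r² + 9 = 0 ⇒ r = ±3i, so y_h = C₁cos(3x) + C₂sin(3x).
Try constant y_p = A; plug in: 9A = 17 ⇒ A = 17/9.
General solution: y = C₁cos(3x) + C₂sin(3x) + 17/9.


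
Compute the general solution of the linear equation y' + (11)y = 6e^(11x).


P(x) = 11 ⇒ μ = e^(11x).
(μ y)' = 6e^(22x) ⇒ μ y = (6/22)e^(22x) + C.
Divide by μ: y = (3/11)e^(11x) + Ce^(-11x).


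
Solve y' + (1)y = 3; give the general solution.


P(x) = 1, Q(x) = 3; integrating factor μ = e^(x).
(μ y)' = 3e^(x) ⇒ μ y = 3e^(x) + C.
Divide by μ: y = 3 + Ce^(-x).


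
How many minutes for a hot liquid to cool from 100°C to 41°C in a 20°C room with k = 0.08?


From T(t) = T_a + (T₀ - T_a)e^(-kt), set T(t) = 41:
(41 - 20) / (100 - 20) = e^(-0.08t), so t = -ln(0.263)/0.08 ≈ 16.7 minutes.


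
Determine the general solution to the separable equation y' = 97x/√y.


Separate: √y dy = 97x dx.
Integrate: (2/3)y^(3/2) = (97/2)x² + C.


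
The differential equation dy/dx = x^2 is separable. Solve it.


Integrate both sides with respect to x: y = ∫ x^2 dx = (1/3)x^3 + C.


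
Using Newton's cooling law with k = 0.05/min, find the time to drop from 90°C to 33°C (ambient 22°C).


From T(t) = T_a + (T₀ - T_a)e^(-kt), set T(t) = 33:
(33 - 22) / (90 - 22) = e^(-0.05t), so t = -ln(0.162)/0.05 ≈ 36.4 minutes.


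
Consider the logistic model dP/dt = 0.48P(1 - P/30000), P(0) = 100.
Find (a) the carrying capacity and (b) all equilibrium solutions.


Logistic ODE dP/dt = 0.48P(1 - P/30000) has equilibria where dP/dt = 0, i.e. P = 0 or P = 30000.
The coefficient (1 - P/K) = 0 when P = K, identifying K = 30000 as the carrying capacity.
(a) K = 30000; (b) equilibria P = 0 and P = 30000.


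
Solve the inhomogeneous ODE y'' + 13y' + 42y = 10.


Characteristic roots of r² + 13r + 42 = 0 are -6, -7.
y_h = C₁e^(-6x) + C₂e^(-7x).
Constant forcing; try y_p = A. Then 42A = 10 ⇒ A = 5/21.
General solution: y = C₁e^(-6x) + C₂e^(-7x) + 5/21.


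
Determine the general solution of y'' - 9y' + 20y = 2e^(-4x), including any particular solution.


Characteristic roots of r² - 9r + 20 = 0 are 5, 4.
y_h = C₁e^(5x) + C₂e^(4x).
Forcing exponent -4 is not a characteristic root; try y_p = Ae^(-4x).
Substitute: A·(16 + (-9)·-4 + (20)) = A·72 = 2, so A = 1/36.
General solution: y = C₁e^(5x) + C₂e^(4x) + (1/36)e^(-4x).


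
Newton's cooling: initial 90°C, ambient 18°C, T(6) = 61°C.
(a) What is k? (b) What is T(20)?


Newton's law: T(t) = T_a + (T₀ - T_a)e^(-kt).
(a) Use T(6) = 61: (61 - 18)/(90 - 18) = e^(-k·6), so k = -ln(0.597)/6 ≈ 0.0859.
(b) Apply k to t = 20: T(20) = 18 + (72)e^(-1.718) ≈ 30.9°C.


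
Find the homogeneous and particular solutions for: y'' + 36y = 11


Homogeneous part: r² + 36 = 0 ⇒ r = ±6i, so y_h = C₁cos(6x) + C₂sin(6x).
Try constant y_p = A; plug in: 36A = 11 ⇒ A = 11/36.
General solution: y = C₁cos(6x) + C₂sin(6x) + 11/36.


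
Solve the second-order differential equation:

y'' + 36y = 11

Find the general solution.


Homogeneous part: r² + 36 = 0 ⇒ r = ±6i, so y_h = C₁cos(6x) + C₂sin(6x).
Try constant y_p = A; plug in: 36A = 11 ⇒ A = 11/36.
General solution: y = C₁cos(6x) + C₂sin(6x) + 11/36.


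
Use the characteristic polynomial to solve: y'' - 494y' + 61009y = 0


Characteristic equation: r² - 494r + 61009 = 0, i.e. (r - 247)² = 0.
Repeated root r = 247; include an x factor for the second linearly independent solution.
General solution: y = (C₁ + C₂x)e^(247x).


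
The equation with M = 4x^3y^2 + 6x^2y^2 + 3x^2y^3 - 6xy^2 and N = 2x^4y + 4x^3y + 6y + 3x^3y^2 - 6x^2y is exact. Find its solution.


Check exactness: ∂M/∂y = 8x^3y + 12x^2y + 9x^2y^2 - 12xy and ∂N/∂x = 8x^3y + 12x^2y + 9x^2y^2 - 12xy; equal, so the equation is exact.
Integrate M with respect to x (treating y as constant): ∫M dx = x^4y^2 + 2x^3y^2 + x^3y^3 - 3x^2y^2 + h(y).
Differentiate w.r.t. y and set equal to N: the x-dependent terms already match, leaving h'(y) = 6y. Integrate: h(y) = 3y^2.
So F(x,y) = x^4y^2 + 2x^3y^2 + 3y^2 + x^3y^3 - 3x^2y^2.
General solution: x^4y^2 + 2x^3y^2 + 3y^2 + x^3y^3 - 3x^2y^2 = C.


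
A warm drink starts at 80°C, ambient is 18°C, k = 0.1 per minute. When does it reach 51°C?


From T(t) = T_a + (T₀ - T_a)e^(-kt), set T(t) = 51:
(51 - 18) / (80 - 18) = e^(-0.1t), so t = -ln(0.532)/0.1 ≈ 6.3 minutes.


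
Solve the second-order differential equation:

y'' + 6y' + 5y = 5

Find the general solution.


Characteristic roots of r² + 6r + 5 = 0 are -5, -1.
y_h = C₁e^(-5x) + C₂e^(-x).
Constant forcing; try y_p = A. Then 5A = 5 ⇒ A = 1.
General solution: y = C₁e^(-5x) + C₂e^(-x) + 1.


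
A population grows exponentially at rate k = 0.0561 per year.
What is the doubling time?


Exponential growth: P(t) = P₀ e^(0.0561t). Set P(t)/P₀ = 2: e^(0.0561t) = 2.
Solve: t = ln(2)/0.0561 ≈ 12.36 years.


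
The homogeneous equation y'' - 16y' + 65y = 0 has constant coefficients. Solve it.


Characteristic equation: r² - 16r + 65 = 0.
Discriminant is negative; roots r = 8 ± 1i (complex conjugate pair).
General solution uses e^(α x)(C₁ cos(β x) + C₂ sin(β x)): y = e^(8x)(C₁cos(x) + C₂sin(x)).


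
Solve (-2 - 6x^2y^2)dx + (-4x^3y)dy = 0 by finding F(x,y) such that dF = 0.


Check exactness: ∂M/∂y = -12x^2y and ∂N/∂x = -12x^2y; equal, so the equation is exact.
Integrate M with respect to x (treating y as constant): ∫M dx = -2x - 2x^3y^2 + h(y).
Differentiate w.r.t. y and set equal to N: all terms match, so h'(y) = 0 and h is a constant absorbed into C.
General solution: -2x - 2x^3y^2 = C.


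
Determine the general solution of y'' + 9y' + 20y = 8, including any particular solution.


Characteristic roots of r² + 9r + 20 = 0 are -5, -4.
y_h = C₁e^(-5x) + C₂e^(-4x).
Constant forcing; try y_p = A. Then 20A = 8 ⇒ A = 2/5.
General solution: y = C₁e^(-5x) + C₂e^(-4x) + 2/5.


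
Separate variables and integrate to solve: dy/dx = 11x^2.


Integrate both sides with respect to x: y = ∫ 11x^2 dx = (11/3)x^3 + C.


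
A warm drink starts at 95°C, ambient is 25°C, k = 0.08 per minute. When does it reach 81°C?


From T(t) = T_a + (T₀ - T_a)e^(-kt), set T(t) = 81:
(81 - 25) / (95 - 25) = e^(-0.08t), so t = -ln(0.800)/0.08 ≈ 2.8 minutes.


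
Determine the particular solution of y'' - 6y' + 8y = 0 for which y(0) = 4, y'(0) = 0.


Characteristic roots of r² - 6r + 8 = 0 are 2, 4.
General solution y = c₁ e^(2x) + c₂ e^(4x).
Apply y(0) = 4: c₁ + c₂ = 4. Apply y'(0) = 0: 2 c₁ + 4 c₂ = 0.
Solve: c₁ = 8, c₂ = -4.
Particular solution: y = 8e^(2x) - 4e^(4x).


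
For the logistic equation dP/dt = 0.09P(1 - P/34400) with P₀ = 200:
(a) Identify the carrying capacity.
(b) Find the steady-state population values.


Logistic ODE dP/dt = 0.09P(1 - P/34400) has equilibria where dP/dt = 0, i.e. P = 0 or P = 34400.
The coefficient (1 - P/K) = 0 when P = K, identifying K = 34400 as the carrying capacity.
(a) K = 34400; (b) equilibria P = 0 and P = 34400.


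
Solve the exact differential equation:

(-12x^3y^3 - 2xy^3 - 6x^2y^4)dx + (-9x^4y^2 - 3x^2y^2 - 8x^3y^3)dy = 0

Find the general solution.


Check exactness: ∂M/∂y = -36x^3y^2 - 6xy^2 - 24x^2y^3 and ∂N/∂x = -36x^3y^2 - 6xy^2 - 24x^2y^3; equal, so the equation is exact.
Integrate M with respect to x (treating y as constant): ∫M dx = -3x^4y^3 - x^2y^3 - 2x^3y^4 + h(y).
Differentiate w.r.t. y and set equal to N: all terms match, so h'(y) = 0 and h is a constant absorbed into C.
General solution: -3x^4y^3 - x^2y^3 - 2x^3y^4 = C.


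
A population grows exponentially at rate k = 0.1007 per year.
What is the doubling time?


Exponential growth: P(t) = P₀ e^(0.1007t). Set P(t)/P₀ = 2: e^(0.1007t) = 2.
Solve: t = ln(2)/0.1007 ≈ 6.88 years.


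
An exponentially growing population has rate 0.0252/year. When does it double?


Exponential growth: P(t) = P₀ e^(0.0252t). Set P(t)/P₀ = 2: e^(0.0252t) = 2.
Solve: t = ln(2)/0.0252 ≈ 27.51 years.


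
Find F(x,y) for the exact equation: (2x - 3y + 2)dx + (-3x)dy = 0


Check exactness: ∂M/∂y = -3 and ∂N/∂x = -3; equal, so the equation is exact.
Integrate M with respect to x (treating y as constant): ∫M dx = x^2 - 3xy + 2x + h(y).
Differentiate w.r.t. y and set equal to N: all terms match, so h'(y) = 0 and h is a constant absorbed into C.
General solution: x^2 - 3xy + 2x = C.


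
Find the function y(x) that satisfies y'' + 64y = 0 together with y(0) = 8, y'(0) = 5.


Characteristic roots of r² + 64 = 0 are ±8i, so y = C₁cos(8x) + C₂sin(8x).
Apply y(0) = 8: C₁ = 8. Differentiate and apply y'(0) = 5: 8·C₂ = 5, so C₂ = 5/8.
Particular solution: y = 8cos(8x) + (5/8)sin(8x).


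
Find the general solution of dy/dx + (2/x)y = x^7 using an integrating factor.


P(x) = 2/x ⇒ μ = x^2.
(x^2 y)' = x^2·x^7 = x^9.
Integrate: x^2 y = x^10/(10) + C.
Solve for y: y = (1/10)x^8 + C/x^2.


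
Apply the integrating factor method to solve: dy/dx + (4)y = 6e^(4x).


P(x) = 4 ⇒ μ = e^(4x).
(μ y)' = 6e^(8x) ⇒ μ y = (6/8)e^(8x) + C.
Divide by μ: y = (3/4)e^(4x) + Ce^(-4x).


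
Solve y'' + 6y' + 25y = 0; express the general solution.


Characteristic equation: r² + 6r + 25 = 0.
Discriminant is negative; roots r = -3 ± 4i (complex conjugate pair).
General solution uses e^(α x)(C₁ cos(β x) + C₂ sin(β x)): y = e^(-3x)(C₁cos(4x) + C₂sin(4x)).


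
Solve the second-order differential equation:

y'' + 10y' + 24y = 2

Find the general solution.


Characteristic roots of r² + 10r + 24 = 0 are -6, -4.
y_h = C₁e^(-6x) + C₂e^(-4x).
Constant forcing; try y_p = A. Then 24A = 2 ⇒ A = 1/12.
General solution: y = C₁e^(-6x) + C₂e^(-4x) + 1/12.


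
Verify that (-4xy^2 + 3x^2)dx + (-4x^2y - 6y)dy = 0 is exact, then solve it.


Check exactness: ∂M/∂y = -8xy and ∂N/∂x = -8xy; equal, so the equation is exact.
Integrate M with respect to x (treating y as constant): ∫M dx = -2x^2y^2 + x^3 + h(y).
Differentiate w.r.t. y and set equal to N: the x-dependent terms already match, leaving h'(y) = -6y. Integrate: h(y) = -3y^2.
So F(x,y) = -2x^2y^2 + x^3 - 3y^2.
General solution: -2x^2y^2 + x^3 - 3y^2 = C.


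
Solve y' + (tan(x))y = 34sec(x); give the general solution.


P(x) = tan(x) ⇒ μ = e^(∫tan(x)dx) = sec(x).
(sec(x) y)' = 34sec²(x) ⇒ sec(x) y = 34tan(x) + C.
Multiply by cos(x): y = 34sin(x) + C·cos(x).


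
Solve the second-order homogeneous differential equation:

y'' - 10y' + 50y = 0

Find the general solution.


Characteristic equation: r² - 10r + 50 = 0.
Discriminant is negative; roots r = 5 ± 5i (complex conjugate pair).
General solution uses e^(α x)(C₁ cos(β x) + C₂ sin(β x)): y = e^(5x)(C₁cos(5x) + C₂sin(5x)).


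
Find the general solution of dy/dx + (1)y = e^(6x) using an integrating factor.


P(x) = 1 ⇒ μ = e^(x).
(μ y)' = e^(7x) ⇒ μ y = e^(7x)/7 + C.
Divide by μ: y = (1/7)e^(6x) + Ce^(-x).


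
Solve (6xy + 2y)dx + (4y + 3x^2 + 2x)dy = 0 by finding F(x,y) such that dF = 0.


Check exactness: ∂M/∂y = 6x + 2 and ∂N/∂x = 6x + 2; equal, so the equation is exact.
Integrate M with respect to x (treating y as constant): ∫M dx = 3x^2y + 2xy + h(y).
Differentiate w.r.t. y and set equal to N: the x-dependent terms already match, leaving h'(y) = 4y. Integrate: h(y) = 2y^2.
So F(x,y) = 2y^2 + 3x^2y + 2xy.
General solution: 2y^2 + 3x^2y + 2xy = C.


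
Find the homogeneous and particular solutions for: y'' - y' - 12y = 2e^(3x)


Characteristic roots of r² - r - 12 = 0 are -3, 4.
y_h = C₁e^(-3x) + C₂e^(4x).
Forcing exponent 3 is not a characteristic root; try y_p = Ae^(3x).
Substitute: A·(9 + (-1)·3 + (-12)) = A·-6 = 2, so A = -1/3.
General solution: y = C₁e^(-3x) + C₂e^(4x) - (1/3)e^(3x).


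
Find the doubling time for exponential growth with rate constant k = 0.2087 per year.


Exponential growth: P(t) = P₀ e^(0.2087t). Set P(t)/P₀ = 2: e^(0.2087t) = 2.
Solve: t = ln(2)/0.2087 ≈ 3.32 years.


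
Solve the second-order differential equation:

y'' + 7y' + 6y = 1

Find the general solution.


Characteristic roots of r² + 7r + 6 = 0 are -1, -6.
y_h = C₁e^(-x) + C₂e^(-6x).
Constant forcing; try y_p = A. Then 6A = 1 ⇒ A = 1/6.
General solution: y = C₁e^(-x) + C₂e^(-6x) + 1/6.


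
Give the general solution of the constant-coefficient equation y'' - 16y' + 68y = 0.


Characteristic equation: r² - 16r + 68 = 0.
Discriminant is negative; roots r = 8 ± 2i (complex conjugate pair).
General solution uses e^(α x)(C₁ cos(β x) + C₂ sin(β x)): y = e^(8x)(C₁cos(2x) + C₂sin(2x)).


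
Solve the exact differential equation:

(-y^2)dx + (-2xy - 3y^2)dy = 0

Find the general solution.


Check exactness: ∂M/∂y = -2y and ∂N/∂x = -2y; equal, so the equation is exact.
Integrate M with respect to x (treating y as constant): ∫M dx = -xy^2 + h(y).
Differentiate w.r.t. y and set equal to N: the x-dependent terms already match, leaving h'(y) = -3y^2. Integrate: h(y) = -y^3.
So F(x,y) = -xy^2 - y^3.
General solution: -xy^2 - y^3 = C.


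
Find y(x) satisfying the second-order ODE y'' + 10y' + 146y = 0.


Characteristic equation: r² + 10r + 146 = 0.
Discriminant is negative; roots r = -5 ± 11i (complex conjugate pair).
General solution uses e^(α x)(C₁ cos(β x) + C₂ sin(β x)): y = e^(-5x)(C₁cos(11x) + C₂sin(11x)).


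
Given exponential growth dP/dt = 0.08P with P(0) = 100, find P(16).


The ODE dP/dt = 0.08P has solution P(t) = P(0)e^(0.08t).
Substitute P(0) = 100 and t = 16: P(16) = 100 e^(1.28) ≈ 360.


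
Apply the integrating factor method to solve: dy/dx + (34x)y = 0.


P(x) = 34x ⇒ μ = e^(17x²).
Q(x) = 0 so μ y is constant: y = Ce^(-17x²).


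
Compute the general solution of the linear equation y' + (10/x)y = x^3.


P(x) = 10/x ⇒ μ = x^10.
(x^10 y)' = x^10·x^3 = x^13.
Integrate: x^10 y = x^14/(14) + C.
Solve for y: y = (1/14)x^4 + C/x^10.


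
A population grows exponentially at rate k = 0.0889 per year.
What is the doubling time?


Exponential growth: P(t) = P₀ e^(0.0889t). Set P(t)/P₀ = 2: e^(0.0889t) = 2.
Solve: t = ln(2)/0.0889 ≈ 7.80 years.


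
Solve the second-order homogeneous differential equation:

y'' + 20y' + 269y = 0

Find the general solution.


Characteristic equation: r² + 20r + 269 = 0.
Discriminant is negative; roots r = -10 ± 13i (complex conjugate pair).
General solution uses e^(α x)(C₁ cos(β x) + C₂ sin(β x)): y = e^(-10x)(C₁cos(13x) + C₂sin(13x)).


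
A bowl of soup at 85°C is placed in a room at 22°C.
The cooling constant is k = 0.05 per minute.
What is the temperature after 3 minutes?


Newton's law: dT/dt = -k(T - T_a) has solution T(t) = T_a + (T₀ - T_a)e^(-kt).
Plug in T_a = 22, T₀ = 85, k = 0.05, t = 3: T(3) = 22 + (63)e^(-0.15) ≈ 76.2°C.


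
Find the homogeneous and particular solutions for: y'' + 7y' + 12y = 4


Characteristic roots of r² + 7r + 12 = 0 are -3, -4.
y_h = C₁e^(-3x) + C₂e^(-4x).
Constant forcing; try y_p = A. Then 12A = 4 ⇒ A = 1/3.
General solution: y = C₁e^(-3x) + C₂e^(-4x) + 1/3.


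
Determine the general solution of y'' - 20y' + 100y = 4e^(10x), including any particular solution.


Characteristic polynomial (r - 10)² = 0; repeated root r = 10.
y_h = (C₁ + C₂x)e^(10x). Forcing matches the repeated root (resonance), so try y_p = Ax² e^(10x).
Substitute and solve for A: 2A = 4, so A = 2.
General solution: y = (C₁ + C₂x + 2x²)e^(10x).


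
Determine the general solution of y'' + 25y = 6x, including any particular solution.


Homogeneous: r² + 25 = 0 ⇒ r = ±5i, y_h = C₁cos(5x) + C₂sin(5x).
Polynomial forcing; try y_p = Ax + B. Then y_p'' + 25 y_p = 25(Ax + B) = 6x, so B = 0 and A = 6/25.
General solution: y = C₁cos(5x) + C₂sin(5x) + (6/25)x.


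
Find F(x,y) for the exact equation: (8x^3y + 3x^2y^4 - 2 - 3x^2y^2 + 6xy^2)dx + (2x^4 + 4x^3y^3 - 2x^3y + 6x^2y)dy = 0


Check exactness: ∂M/∂y = 8x^3 + 12x^2y^3 - 6x^2y + 12xy and ∂N/∂x = 8x^3 + 12x^2y^3 - 6x^2y + 12xy; equal, so the equation is exact.
Integrate M with respect to x (treating y as constant): ∫M dx = 2x^4y + x^3y^4 - 2x - x^3y^2 + 3x^2y^2 + h(y).
Differentiate w.r.t. y and set equal to N: all terms match, so h'(y) = 0 and h is a constant absorbed into C.
General solution: 2x^4y + x^3y^4 - 2x - x^3y^2 + 3x^2y^2 = C.


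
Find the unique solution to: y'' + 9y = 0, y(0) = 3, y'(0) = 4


Characteristic roots of r² + 9 = 0 are ±3i, so y = C₁cos(3x) + C₂sin(3x).
Apply y(0) = 3: C₁ = 3. Differentiate and apply y'(0) = 4: 3·C₂ = 4, so C₂ = 4/3.
Particular solution: y = 3cos(3x) + (4/3)sin(3x).


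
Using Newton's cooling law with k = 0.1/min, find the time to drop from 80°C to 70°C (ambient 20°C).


From T(t) = T_a + (T₀ - T_a)e^(-kt), set T(t) = 70:
(70 - 20) / (80 - 20) = e^(-0.1t), so t = -ln(0.833)/0.1 ≈ 1.8 minutes.


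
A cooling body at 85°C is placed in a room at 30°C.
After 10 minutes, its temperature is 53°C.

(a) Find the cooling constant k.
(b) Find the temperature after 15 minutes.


Newton's law: T(t) = T_a + (T₀ - T_a)e^(-kt).
(a) Use T(10) = 53: (53 - 30)/(85 - 30) = e^(-k·10), so k = -ln(0.418)/10 ≈ 0.0872.
(b) Apply k to t = 15: T(15) = 30 + (55)e^(-1.308) ≈ 44.9°C.


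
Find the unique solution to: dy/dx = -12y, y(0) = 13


General solution of y' = -12y is y = Ce^(-12x).
Apply y(0) = 13: C = 13.
Particular solution: y = 13e^(-12x).


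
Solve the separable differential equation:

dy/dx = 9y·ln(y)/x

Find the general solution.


Separate: dy/[y ln(y)] = 9 dx/x.
Substitute u = ln(y): du/u = 9 dx/x.
Integrate: ln|ln(y)| = 9ln|x| + C₀, hence ln(y) = C·x^9.


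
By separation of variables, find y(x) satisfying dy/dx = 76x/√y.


Separate: √y dy = 76x dx.
Integrate: (2/3)y^(3/2) = 38x² + C.


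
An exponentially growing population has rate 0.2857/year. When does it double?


Exponential growth: P(t) = P₀ e^(0.2857t). Set P(t)/P₀ = 2: e^(0.2857t) = 2.
Solve: t = ln(2)/0.2857 ≈ 2.43 years.


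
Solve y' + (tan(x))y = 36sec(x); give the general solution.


P(x) = tan(x) ⇒ μ = e^(∫tan(x)dx) = sec(x).
(sec(x) y)' = 36sec²(x) ⇒ sec(x) y = 36tan(x) + C.
Multiply by cos(x): y = 36sin(x) + C·cos(x).


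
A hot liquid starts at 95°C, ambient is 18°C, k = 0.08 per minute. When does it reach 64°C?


From T(t) = T_a + (T₀ - T_a)e^(-kt), set T(t) = 64:
(64 - 18) / (95 - 18) = e^(-0.08t), so t = -ln(0.597)/0.08 ≈ 6.4 minutes.


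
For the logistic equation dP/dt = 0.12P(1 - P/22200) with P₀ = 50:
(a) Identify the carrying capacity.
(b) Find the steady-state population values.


Logistic ODE dP/dt = 0.12P(1 - P/22200) has equilibria where dP/dt = 0, i.e. P = 0 or P = 22200.
The coefficient (1 - P/K) = 0 when P = K, identifying K = 22200 as the carrying capacity.
(a) K = 22200; (b) equilibria P = 0 and P = 22200.
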